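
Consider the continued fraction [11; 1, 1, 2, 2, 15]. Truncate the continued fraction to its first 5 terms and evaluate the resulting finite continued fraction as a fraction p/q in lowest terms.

Start with 2.
2 + 1/(2/1) = 2 + 1/2 = 5/2
1 + 1/(5/2) = 1 + 2/5 = 7/5
1 + 1/(7/5) = 1 + 5/7 = 12/7
11 + 1/(12/7) = 11 + 7/12 = 139/12

139/12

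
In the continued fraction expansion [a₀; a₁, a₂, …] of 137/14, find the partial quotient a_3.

Repeatedly divide and take the remainder:
137 ÷ 14 → quotient 9, remainder 11
14 ÷ 11 → quotient 1, remainder 3
11 ÷ 3 → quotient 3, remainder 2
3 ÷ 2 → quotient 1, remainder 1

1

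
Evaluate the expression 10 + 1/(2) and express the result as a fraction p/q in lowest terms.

a_0 = 10: 10/1
a_1 = 2: 21/2

21/2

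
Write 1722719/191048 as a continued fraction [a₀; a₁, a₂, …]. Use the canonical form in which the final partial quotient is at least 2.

[9; 58, 8, 5, 1, 1, 1, 23]

Apply division with remainder until the remainder is 0:
⌊1722719/191048⌋ = 9, remainder 3287
⌊191048/3287⌋ = 58, remainder 402
⌊3287/402⌋ = 8, remainder 71
⌊402/71⌋ = 5, remainder 47
⌊71/47⌋ = 1, remainder 24
⌊47/24⌋ = 1, remainder 23
⌊24/23⌋ = 1, remainder 1
⌊23/1⌋ = 23, remainder 0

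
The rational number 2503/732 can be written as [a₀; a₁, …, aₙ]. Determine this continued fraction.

[3; 2, 2, 1, 1, 1, 1, 23]

2503 = 3·732 + 307, so a_0 = 3
732 = 2·307 + 118, so a_1 = 2
307 = 2·118 + 71, so a_2 = 2
118 = 1·71 + 47, so a_3 = 1
71 = 1·47 + 24, so a_4 = 1
47 = 1·24 + 23, so a_5 = 1
24 = 1·23 + 1, so a_6 = 1
23 = 23·1 + 0, so a_7 = 23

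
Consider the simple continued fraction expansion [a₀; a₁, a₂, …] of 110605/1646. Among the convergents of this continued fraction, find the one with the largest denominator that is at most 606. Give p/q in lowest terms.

24997/372

List convergents until the denominator exceeds the bound:
a_0 = 67: 67/1  (≤ bound)
a_1 = 5: 336/5  (≤ bound)
a_2 = 10: 3427/51  (≤ bound)
a_3 = 2: 7190/107  (≤ bound)
a_4 = 2: 17807/265  (≤ bound)
a_5 = 1: 24997/372  (≤ bound)
a_6 = 1: 42804/637  (> 606, stop)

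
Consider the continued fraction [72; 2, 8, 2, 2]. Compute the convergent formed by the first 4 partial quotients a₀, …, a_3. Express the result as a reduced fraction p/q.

Starting at the tail and folding back:
Start with 2.
8 + 1/(2/1) = 8 + 1/2 = 17/2
2 + 1/(17/2) = 2 + 2/17 = 36/17
72 + 1/(36/17) = 72 + 17/36 = 2609/36

2609/36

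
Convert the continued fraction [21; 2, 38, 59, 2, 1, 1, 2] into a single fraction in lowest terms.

Start with 2.
1 + 1/(2/1) = 1 + 1/2 = 3/2
1 + 1/(3/2) = 1 + 2/3 = 5/3
2 + 1/(5/3) = 2 + 3/5 = 13/5
59 + 1/(13/5) = 59 + 5/13 = 772/13
38 + 1/(772/13) = 38 + 13/772 = 29349/772
2 + 1/(29349/772) = 2 + 772/29349 = 59470/29349
21 + 1/(59470/29349) = 21 + 29349/59470 = 1278219/59470

1278219/59470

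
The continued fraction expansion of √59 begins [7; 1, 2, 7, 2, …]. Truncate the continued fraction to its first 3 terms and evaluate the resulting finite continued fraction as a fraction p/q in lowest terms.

Compute successive convergents:
a_0 = 7: 7/1
a_1 = 1: 8/1
a_2 = 2: 23/3

23/3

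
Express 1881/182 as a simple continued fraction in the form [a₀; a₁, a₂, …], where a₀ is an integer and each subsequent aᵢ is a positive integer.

[10; 2, 1, 60]

Apply division with remainder until the remainder is 0:
⌊1881/182⌋ = 10, remainder 61
⌊182/61⌋ = 2, remainder 60
⌊61/60⌋ = 1, remainder 1
⌊60/1⌋ = 60, remainder 0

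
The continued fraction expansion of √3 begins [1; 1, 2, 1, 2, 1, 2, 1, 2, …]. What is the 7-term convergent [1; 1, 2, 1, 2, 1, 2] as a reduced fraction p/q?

Collapse the nested fraction from the inside out:
Start with 2.
1 + 1/(2/1) = 1 + 1/2 = 3/2
2 + 1/(3/2) = 2 + 2/3 = 8/3
1 + 1/(8/3) = 1 + 3/8 = 11/8
2 + 1/(11/8) = 2 + 8/11 = 30/11
1 + 1/(30/11) = 1 + 11/30 = 41/30
1 + 1/(41/30) = 1 + 30/41 = 71/41

71/41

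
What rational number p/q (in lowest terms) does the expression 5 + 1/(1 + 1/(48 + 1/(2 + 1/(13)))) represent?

7989/1336

Start with 13.
2 + 1/(13/1) = 2 + 1/13 = 27/13
48 + 1/(27/13) = 48 + 13/27 = 1309/27
1 + 1/(1309/27) = 1 + 27/1309 = 1336/1309
5 + 1/(1336/1309) = 5 + 1309/1336 = 7989/1336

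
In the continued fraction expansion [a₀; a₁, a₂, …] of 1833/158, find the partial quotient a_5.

31

⌊1833/158⌋ = 11, remainder 95
⌊158/95⌋ = 1, remainder 63
⌊95/63⌋ = 1, remainder 32
⌊63/32⌋ = 1, remainder 31
⌊32/31⌋ = 1, remainder 1
⌊31/1⌋ = 31, remainder 0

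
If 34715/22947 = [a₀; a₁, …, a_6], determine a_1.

34715 = 1·22947 + 11768, so a_0 = 1
22947 = 1·11768 + 11179, so a_1 = 1

1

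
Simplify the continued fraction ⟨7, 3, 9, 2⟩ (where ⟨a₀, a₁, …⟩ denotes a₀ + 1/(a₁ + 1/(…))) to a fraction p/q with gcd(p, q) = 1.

Compute successive convergents:
a_0 = 7: 7/1
a_1 = 3: 22/3
a_2 = 9: 205/28
a_3 = 2: 432/59

432/59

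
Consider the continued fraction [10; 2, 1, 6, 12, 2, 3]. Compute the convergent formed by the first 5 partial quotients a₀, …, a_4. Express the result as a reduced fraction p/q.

2515/243

Work from the innermost term outward:
Start with 12.
6 + 1/(12/1) = 6 + 1/12 = 73/12
1 + 1/(73/12) = 1 + 12/73 = 85/73
2 + 1/(85/73) = 2 + 73/85 = 243/85
10 + 1/(243/85) = 10 + 85/243 = 2515/243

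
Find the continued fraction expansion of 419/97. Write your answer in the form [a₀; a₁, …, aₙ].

Run the Euclidean algorithm, recording each quotient:
419 = 4·97 + 31, so a_0 = 4
97 = 3·31 + 4, so a_1 = 3
31 = 7·4 + 3, so a_2 = 7
4 = 1·3 + 1, so a_3 = 1
3 = 3·1 + 0, so a_4 = 3

[4; 3, 7, 1, 3]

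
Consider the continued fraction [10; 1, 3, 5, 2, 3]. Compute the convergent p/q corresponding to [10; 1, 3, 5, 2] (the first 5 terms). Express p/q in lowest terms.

Use the convergent recurrence hₖ = aₖ·hₖ₋₁ + hₖ₋₂ (and likewise for the denominators kₖ):
a_0 = 10: 10/1
a_1 = 1: 11/1
a_2 = 3: 43/4
a_3 = 5: 226/21
a_4 = 2: 495/46

495/46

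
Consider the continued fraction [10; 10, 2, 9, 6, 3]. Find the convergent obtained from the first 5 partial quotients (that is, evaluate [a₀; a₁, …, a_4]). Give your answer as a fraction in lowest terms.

12266/1215

Compute successive convergents:
a_0 = 10: 10/1
a_1 = 10: 101/10
a_2 = 2: 212/21
a_3 = 9: 2009/199
a_4 = 6: 12266/1215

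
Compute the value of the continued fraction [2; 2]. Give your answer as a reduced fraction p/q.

Start with 2.
2 + 1/(2/1) = 2 + 1/2 = 5/2

5/2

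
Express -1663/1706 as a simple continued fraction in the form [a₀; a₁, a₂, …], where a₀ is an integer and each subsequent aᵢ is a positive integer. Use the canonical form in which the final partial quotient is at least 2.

[-1; 39, 1, 2, 14]

-1663 ÷ 1706 → quotient -1, remainder 43
1706 ÷ 43 → quotient 39, remainder 29
43 ÷ 29 → quotient 1, remainder 14
29 ÷ 14 → quotient 2, remainder 1
14 ÷ 1 → quotient 14, remainder 0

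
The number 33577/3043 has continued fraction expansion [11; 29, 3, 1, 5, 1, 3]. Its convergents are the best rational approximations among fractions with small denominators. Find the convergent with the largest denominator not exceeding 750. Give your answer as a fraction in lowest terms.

7426/673

List convergents until the denominator exceeds the bound:
a_0 = 11: 11/1  (≤ bound)
a_1 = 29: 320/29  (≤ bound)
a_2 = 3: 971/88  (≤ bound)
a_3 = 1: 1291/117  (≤ bound)
a_4 = 5: 7426/673  (≤ bound)
a_5 = 1: 8717/790  (> 750, stop)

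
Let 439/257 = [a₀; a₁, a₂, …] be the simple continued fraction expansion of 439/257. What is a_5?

1

Apply division with remainder until the remainder is 0:
⌊439/257⌋ = 1, remainder 182
⌊257/182⌋ = 1, remainder 75
⌊182/75⌋ = 2, remainder 32
⌊75/32⌋ = 2, remainder 11
⌊32/11⌋ = 2, remainder 10
⌊11/10⌋ = 1, remainder 1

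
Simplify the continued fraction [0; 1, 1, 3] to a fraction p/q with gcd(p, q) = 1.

Start with 3.
1 + 1/(3/1) = 1 + 1/3 = 4/3
1 + 1/(4/3) = 1 + 3/4 = 7/4
0 + 1/(7/4) = 0 + 4/7 = 4/7

4/7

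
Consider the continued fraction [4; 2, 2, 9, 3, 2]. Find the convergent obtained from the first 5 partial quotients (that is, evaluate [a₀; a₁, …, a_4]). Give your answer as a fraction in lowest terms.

643/146

Work from the innermost term outward:
Start with 3.
9 + 1/(3/1) = 9 + 1/3 = 28/3
2 + 1/(28/3) = 2 + 3/28 = 59/28
2 + 1/(59/28) = 2 + 28/59 = 146/59
4 + 1/(146/59) = 4 + 59/146 = 643/146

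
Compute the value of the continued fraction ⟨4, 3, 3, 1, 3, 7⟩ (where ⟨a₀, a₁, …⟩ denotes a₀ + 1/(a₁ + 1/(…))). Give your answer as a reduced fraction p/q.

1533/356

Start with 7.
3 + 1/(7/1) = 3 + 1/7 = 22/7
1 + 1/(22/7) = 1 + 7/22 = 29/22
3 + 1/(29/22) = 3 + 22/29 = 109/29
3 + 1/(109/29) = 3 + 29/109 = 356/109
4 + 1/(356/109) = 4 + 109/356 = 1533/356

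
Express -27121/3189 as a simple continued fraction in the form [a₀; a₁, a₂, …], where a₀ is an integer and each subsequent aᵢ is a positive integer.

[-9; 2, 54, 2, 14]

Run the Euclidean algorithm, recording each quotient:
⌊-27121/3189⌋ = -9, remainder 1580
⌊3189/1580⌋ = 2, remainder 29
⌊1580/29⌋ = 54, remainder 14
⌊29/14⌋ = 2, remainder 1
⌊14/1⌋ = 14, remainder 0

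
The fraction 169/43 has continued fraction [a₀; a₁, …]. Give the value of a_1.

Apply division with remainder until the remainder is 0:
169 = 3·43 + 40, so a_0 = 3
43 = 1·40 + 3, so a_1 = 1

1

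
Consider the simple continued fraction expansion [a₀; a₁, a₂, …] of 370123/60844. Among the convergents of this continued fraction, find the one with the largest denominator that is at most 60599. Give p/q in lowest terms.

13608/2237

List convergents until the denominator exceeds the bound:
a_0 = 6: 6/1  (≤ bound)
a_1 = 12: 73/12  (≤ bound)
a_2 = 37: 2707/445  (≤ bound)
a_3 = 5: 13608/2237  (≤ bound)
a_4 = 27: 370123/60844  (> 60599, stop)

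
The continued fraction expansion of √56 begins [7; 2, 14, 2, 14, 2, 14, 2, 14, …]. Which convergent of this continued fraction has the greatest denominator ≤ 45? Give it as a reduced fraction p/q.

List convergents until the denominator exceeds the bound:
a_0 = 7: 7/1  (≤ bound)
a_1 = 2: 15/2  (≤ bound)
a_2 = 14: 217/29  (≤ bound)
a_3 = 2: 449/60  (> 45, stop)

217/29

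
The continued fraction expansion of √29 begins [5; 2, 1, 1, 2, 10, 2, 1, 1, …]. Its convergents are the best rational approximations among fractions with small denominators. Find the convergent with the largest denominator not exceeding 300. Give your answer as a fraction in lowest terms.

List convergents until the denominator exceeds the bound:
a_0 = 5: 5/1  (≤ bound)
a_1 = 2: 11/2  (≤ bound)
a_2 = 1: 16/3  (≤ bound)
a_3 = 1: 27/5  (≤ bound)
a_4 = 2: 70/13  (≤ bound)
a_5 = 10: 727/135  (≤ bound)
a_6 = 2: 1524/283  (≤ bound)
a_7 = 1: 2251/418  (> 300, stop)

1524/283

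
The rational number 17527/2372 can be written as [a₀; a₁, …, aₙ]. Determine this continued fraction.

[7; 2, 1, 1, 3, 12, 1, 9]

Apply division with remainder until the remainder is 0:
⌊17527/2372⌋ = 7, remainder 923
⌊2372/923⌋ = 2, remainder 526
⌊923/526⌋ = 1, remainder 397
⌊526/397⌋ = 1, remainder 129
⌊397/129⌋ = 3, remainder 10
⌊129/10⌋ = 12, remainder 9
⌊10/9⌋ = 1, remainder 1
⌊9/1⌋ = 9, remainder 0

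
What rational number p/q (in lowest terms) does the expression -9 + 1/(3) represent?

Start with 3.
-9 + 1/(3/1) = -9 + 1/3 = -26/3

-26/3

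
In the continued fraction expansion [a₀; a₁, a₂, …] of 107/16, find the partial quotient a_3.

Apply division with remainder until the remainder is 0:
⌊107/16⌋ = 6, remainder 11
⌊16/11⌋ = 1, remainder 5
⌊11/5⌋ = 2, remainder 1
⌊5/1⌋ = 5, remainder 0

5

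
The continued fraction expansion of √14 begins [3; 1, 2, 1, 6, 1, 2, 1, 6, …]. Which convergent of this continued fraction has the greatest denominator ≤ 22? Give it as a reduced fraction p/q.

List convergents until the denominator exceeds the bound:
a_0 = 3: 3/1  (≤ bound)
a_1 = 1: 4/1  (≤ bound)
a_2 = 2: 11/3  (≤ bound)
a_3 = 1: 15/4  (≤ bound)
a_4 = 6: 101/27  (> 22, stop)

15/4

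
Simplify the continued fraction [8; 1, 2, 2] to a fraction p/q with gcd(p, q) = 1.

Work from the innermost term outward:
Start with 2.
2 + 1/(2/1) = 2 + 1/2 = 5/2
1 + 1/(5/2) = 1 + 2/5 = 7/5
8 + 1/(7/5) = 8 + 5/7 = 61/7

61/7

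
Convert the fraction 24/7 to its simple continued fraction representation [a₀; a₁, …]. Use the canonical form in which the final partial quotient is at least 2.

[3; 2, 3]

24 ÷ 7 → quotient 3, remainder 3
7 ÷ 3 → quotient 2, remainder 1
3 ÷ 1 → quotient 3, remainder 0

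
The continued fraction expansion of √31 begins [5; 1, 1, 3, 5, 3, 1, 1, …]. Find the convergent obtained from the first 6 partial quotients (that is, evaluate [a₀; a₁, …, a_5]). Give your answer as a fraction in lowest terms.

657/118

Collapse the nested fraction from the inside out:
Start with 3.
5 + 1/(3/1) = 5 + 1/3 = 16/3
3 + 1/(16/3) = 3 + 3/16 = 51/16
1 + 1/(51/16) = 1 + 16/51 = 67/51
1 + 1/(67/51) = 1 + 51/67 = 118/67
5 + 1/(118/67) = 5 + 67/118 = 657/118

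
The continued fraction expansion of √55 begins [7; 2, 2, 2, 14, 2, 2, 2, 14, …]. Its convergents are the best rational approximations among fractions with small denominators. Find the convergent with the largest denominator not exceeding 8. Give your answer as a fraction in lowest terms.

37/5

List convergents until the denominator exceeds the bound:
a_0 = 7: 7/1  (≤ bound)
a_1 = 2: 15/2  (≤ bound)
a_2 = 2: 37/5  (≤ bound)
a_3 = 2: 89/12  (> 8, stop)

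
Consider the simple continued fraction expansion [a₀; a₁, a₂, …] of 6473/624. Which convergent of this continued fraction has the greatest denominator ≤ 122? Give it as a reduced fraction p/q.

778/75

a_0 = 10: 10/1  (≤ bound)
a_1 = 2: 21/2  (≤ bound)
a_2 = 1: 31/3  (≤ bound)
a_3 = 2: 83/8  (≤ bound)
a_4 = 9: 778/75  (≤ bound)
a_5 = 2: 1639/158  (> 122, stop)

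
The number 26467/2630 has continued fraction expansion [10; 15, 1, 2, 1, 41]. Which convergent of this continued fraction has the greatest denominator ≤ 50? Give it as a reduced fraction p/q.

a_0 = 10: 10/1  (≤ bound)
a_1 = 15: 151/15  (≤ bound)
a_2 = 1: 161/16  (≤ bound)
a_3 = 2: 473/47  (≤ bound)
a_4 = 1: 634/63  (> 50, stop)

473/47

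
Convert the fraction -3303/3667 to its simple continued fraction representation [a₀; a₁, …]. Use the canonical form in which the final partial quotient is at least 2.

[-1; 10, 13, 2, 13]

-3303 = -1·3667 + 364, so a_0 = -1
3667 = 10·364 + 27, so a_1 = 10
364 = 13·27 + 13, so a_2 = 13
27 = 2·13 + 1, so a_3 = 2
13 = 13·1 + 0, so a_4 = 13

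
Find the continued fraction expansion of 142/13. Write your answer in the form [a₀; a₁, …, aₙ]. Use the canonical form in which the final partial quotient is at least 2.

⌊142/13⌋ = 10, remainder 12
⌊13/12⌋ = 1, remainder 1
⌊12/1⌋ = 12, remainder 0

[10; 1, 12]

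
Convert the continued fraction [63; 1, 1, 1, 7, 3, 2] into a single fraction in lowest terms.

a_0 = 63: 63/1
a_1 = 1: 64/1
a_2 = 1: 127/2
a_3 = 1: 191/3
a_4 = 7: 1464/23
a_5 = 3: 4583/72
a_6 = 2: 10630/167

10630/167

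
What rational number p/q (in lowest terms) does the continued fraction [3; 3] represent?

Starting at the tail and folding back:
Start with 3.
3 + 1/(3/1) = 3 + 1/3 = 10/3

10/3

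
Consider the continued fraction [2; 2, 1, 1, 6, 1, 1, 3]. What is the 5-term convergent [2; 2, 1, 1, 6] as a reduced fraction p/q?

79/33

Use the convergent recurrence hₖ = aₖ·hₖ₋₁ + hₖ₋₂ (and likewise for the denominators kₖ):
a_0 = 2: 2/1
a_1 = 2: 5/2
a_2 = 1: 7/3
a_3 = 1: 12/5
a_4 = 6: 79/33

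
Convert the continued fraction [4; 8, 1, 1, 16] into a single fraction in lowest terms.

Start with 16.
1 + 1/(16/1) = 1 + 1/16 = 17/16
1 + 1/(17/16) = 1 + 16/17 = 33/17
8 + 1/(33/17) = 8 + 17/33 = 281/33
4 + 1/(281/33) = 4 + 33/281 = 1157/281

1157/281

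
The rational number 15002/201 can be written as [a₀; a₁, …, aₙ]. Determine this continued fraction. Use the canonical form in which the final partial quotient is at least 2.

[74; 1, 1, 1, 3, 18]

⌊15002/201⌋ = 74, remainder 128
⌊201/128⌋ = 1, remainder 73
⌊128/73⌋ = 1, remainder 55
⌊73/55⌋ = 1, remainder 18
⌊55/18⌋ = 3, remainder 1
⌊18/1⌋ = 18, remainder 0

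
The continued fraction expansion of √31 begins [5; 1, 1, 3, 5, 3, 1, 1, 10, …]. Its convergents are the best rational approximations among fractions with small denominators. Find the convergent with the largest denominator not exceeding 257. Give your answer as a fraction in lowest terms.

863/155

List convergents until the denominator exceeds the bound:
a_0 = 5: 5/1  (≤ bound)
a_1 = 1: 6/1  (≤ bound)
a_2 = 1: 11/2  (≤ bound)
a_3 = 3: 39/7  (≤ bound)
a_4 = 5: 206/37  (≤ bound)
a_5 = 3: 657/118  (≤ bound)
a_6 = 1: 863/155  (≤ bound)
a_7 = 1: 1520/273  (> 257, stop)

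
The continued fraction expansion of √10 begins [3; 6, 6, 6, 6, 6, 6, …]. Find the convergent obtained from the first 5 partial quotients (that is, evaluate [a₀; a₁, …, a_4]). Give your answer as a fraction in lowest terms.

a_0 = 3: 3/1
a_1 = 6: 19/6
a_2 = 6: 117/37
a_3 = 6: 721/228
a_4 = 6: 4443/1405

4443/1405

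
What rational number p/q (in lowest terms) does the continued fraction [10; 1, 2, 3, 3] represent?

Start with 3.
3 + 1/(3/1) = 3 + 1/3 = 10/3
2 + 1/(10/3) = 2 + 3/10 = 23/10
1 + 1/(23/10) = 1 + 10/23 = 33/23
10 + 1/(33/23) = 10 + 23/33 = 353/33

353/33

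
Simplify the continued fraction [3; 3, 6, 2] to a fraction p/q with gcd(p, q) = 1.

Work from the innermost term outward:
Start with 2.
6 + 1/(2/1) = 6 + 1/2 = 13/2
3 + 1/(13/2) = 3 + 2/13 = 41/13
3 + 1/(41/13) = 3 + 13/41 = 136/41

136/41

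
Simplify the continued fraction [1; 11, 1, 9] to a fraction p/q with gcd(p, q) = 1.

129/119

Build up convergents one term at a time:
a_0 = 1: 1/1
a_1 = 11: 12/11
a_2 = 1: 13/12
a_3 = 9: 129/119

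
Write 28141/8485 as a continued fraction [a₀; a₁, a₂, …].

[3; 3, 6, 3, 2, 3, 1, 13]

28141 ÷ 8485 → quotient 3, remainder 2686
8485 ÷ 2686 → quotient 3, remainder 427
2686 ÷ 427 → quotient 6, remainder 124
427 ÷ 124 → quotient 3, remainder 55
124 ÷ 55 → quotient 2, remainder 14
55 ÷ 14 → quotient 3, remainder 13
14 ÷ 13 → quotient 1, remainder 1
13 ÷ 1 → quotient 13, remainder 0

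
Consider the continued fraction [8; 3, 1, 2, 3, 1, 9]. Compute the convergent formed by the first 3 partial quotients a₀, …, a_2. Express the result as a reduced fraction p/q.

Work from the innermost term outward:
Start with 1.
3 + 1/(1/1) = 3 + 1/1 = 4/1
8 + 1/(4/1) = 8 + 1/4 = 33/4

33/4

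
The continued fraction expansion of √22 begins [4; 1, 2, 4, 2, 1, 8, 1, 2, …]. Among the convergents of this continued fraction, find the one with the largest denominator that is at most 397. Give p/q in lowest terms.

a_0 = 4: 4/1  (≤ bound)
a_1 = 1: 5/1  (≤ bound)
a_2 = 2: 14/3  (≤ bound)
a_3 = 4: 61/13  (≤ bound)
a_4 = 2: 136/29  (≤ bound)
a_5 = 1: 197/42  (≤ bound)
a_6 = 8: 1712/365  (≤ bound)
a_7 = 1: 1909/407  (> 397, stop)

1712/365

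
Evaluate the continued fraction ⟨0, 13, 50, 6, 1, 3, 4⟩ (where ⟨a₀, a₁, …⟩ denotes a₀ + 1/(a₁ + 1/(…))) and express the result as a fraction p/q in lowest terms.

5767/75086

Start with 4.
3 + 1/(4/1) = 3 + 1/4 = 13/4
1 + 1/(13/4) = 1 + 4/13 = 17/13
6 + 1/(17/13) = 6 + 13/17 = 115/17
50 + 1/(115/17) = 50 + 17/115 = 5767/115
13 + 1/(5767/115) = 13 + 115/5767 = 75086/5767
0 + 1/(75086/5767) = 0 + 5767/75086 = 5767/75086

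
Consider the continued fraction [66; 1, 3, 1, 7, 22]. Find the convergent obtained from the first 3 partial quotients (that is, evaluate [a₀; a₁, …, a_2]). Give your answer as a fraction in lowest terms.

267/4

Start with 3.
1 + 1/(3/1) = 1 + 1/3 = 4/3
66 + 1/(4/3) = 66 + 3/4 = 267/4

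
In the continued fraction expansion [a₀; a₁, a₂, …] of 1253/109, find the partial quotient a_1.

Run the Euclidean algorithm, recording each quotient:
⌊1253/109⌋ = 11, remainder 54
⌊109/54⌋ = 2, remainder 1

2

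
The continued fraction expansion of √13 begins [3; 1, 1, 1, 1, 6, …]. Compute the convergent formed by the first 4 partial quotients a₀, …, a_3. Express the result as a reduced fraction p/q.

a_0 = 3: 3/1
a_1 = 1: 4/1
a_2 = 1: 7/2
a_3 = 1: 11/3

11/3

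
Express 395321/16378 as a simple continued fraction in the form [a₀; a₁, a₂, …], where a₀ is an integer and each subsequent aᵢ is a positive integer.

[24; 7, 3, 1, 1, 5, 2, 26]

⌊395321/16378⌋ = 24, remainder 2249
⌊16378/2249⌋ = 7, remainder 635
⌊2249/635⌋ = 3, remainder 344
⌊635/344⌋ = 1, remainder 291
⌊344/291⌋ = 1, remainder 53
⌊291/53⌋ = 5, remainder 26
⌊53/26⌋ = 2, remainder 1
⌊26/1⌋ = 26, remainder 0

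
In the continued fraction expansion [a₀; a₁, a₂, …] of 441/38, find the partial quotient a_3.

1

441 = 11·38 + 23, so a_0 = 11
38 = 1·23 + 15, so a_1 = 1
23 = 1·15 + 8, so a_2 = 1
15 = 1·8 + 7, so a_3 = 1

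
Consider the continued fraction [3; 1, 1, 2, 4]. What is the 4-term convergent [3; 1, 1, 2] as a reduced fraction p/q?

18/5

Start with 2.
1 + 1/(2/1) = 1 + 1/2 = 3/2
1 + 1/(3/2) = 1 + 2/3 = 5/3
3 + 1/(5/3) = 3 + 3/5 = 18/5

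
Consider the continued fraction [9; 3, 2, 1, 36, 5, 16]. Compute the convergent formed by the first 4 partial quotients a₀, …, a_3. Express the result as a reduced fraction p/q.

93/10

a_0 = 9: 9/1
a_1 = 3: 28/3
a_2 = 2: 65/7
a_3 = 1: 93/10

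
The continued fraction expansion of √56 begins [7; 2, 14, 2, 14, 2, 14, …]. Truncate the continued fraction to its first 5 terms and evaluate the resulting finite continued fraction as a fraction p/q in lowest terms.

6503/869

Start with 14.
2 + 1/(14/1) = 2 + 1/14 = 29/14
14 + 1/(29/14) = 14 + 14/29 = 420/29
2 + 1/(420/29) = 2 + 29/420 = 869/420
7 + 1/(869/420) = 7 + 420/869 = 6503/869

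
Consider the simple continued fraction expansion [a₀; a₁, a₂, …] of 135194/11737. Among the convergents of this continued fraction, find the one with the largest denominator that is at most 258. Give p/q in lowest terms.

311/27

a_0 = 11: 11/1  (≤ bound)
a_1 = 1: 12/1  (≤ bound)
a_2 = 1: 23/2  (≤ bound)
a_3 = 12: 288/25  (≤ bound)
a_4 = 1: 311/27  (≤ bound)
a_5 = 13: 4331/376  (> 258, stop)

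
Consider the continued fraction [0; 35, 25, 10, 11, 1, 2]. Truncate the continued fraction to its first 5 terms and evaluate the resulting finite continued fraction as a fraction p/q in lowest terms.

2786/97621

Build up convergents one term at a time:
a_0 = 0: 0/1
a_1 = 35: 1/35
a_2 = 25: 25/876
a_3 = 10: 251/8795
a_4 = 11: 2786/97621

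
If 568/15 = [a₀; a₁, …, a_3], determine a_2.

6

568 ÷ 15 → quotient 37, remainder 13
15 ÷ 13 → quotient 1, remainder 2
13 ÷ 2 → quotient 6, remainder 1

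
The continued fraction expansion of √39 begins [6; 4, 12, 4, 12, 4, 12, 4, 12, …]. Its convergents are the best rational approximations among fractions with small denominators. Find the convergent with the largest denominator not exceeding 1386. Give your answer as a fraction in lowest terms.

1249/200

List convergents until the denominator exceeds the bound:
a_0 = 6: 6/1  (≤ bound)
a_1 = 4: 25/4  (≤ bound)
a_2 = 12: 306/49  (≤ bound)
a_3 = 4: 1249/200  (≤ bound)
a_4 = 12: 15294/2449  (> 1386, stop)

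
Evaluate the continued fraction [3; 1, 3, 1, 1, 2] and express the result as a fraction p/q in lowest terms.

a_0 = 3: 3/1
a_1 = 1: 4/1
a_2 = 3: 15/4
a_3 = 1: 19/5
a_4 = 1: 34/9
a_5 = 2: 87/23

87/23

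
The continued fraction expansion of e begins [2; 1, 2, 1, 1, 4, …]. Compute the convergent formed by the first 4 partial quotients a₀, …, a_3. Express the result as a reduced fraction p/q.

11/4

a_0 = 2: 2/1
a_1 = 1: 3/1
a_2 = 2: 8/3
a_3 = 1: 11/4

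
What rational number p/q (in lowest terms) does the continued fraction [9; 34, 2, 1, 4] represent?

4343/481

Start with 4.
1 + 1/(4/1) = 1 + 1/4 = 5/4
2 + 1/(5/4) = 2 + 4/5 = 14/5
34 + 1/(14/5) = 34 + 5/14 = 481/14
9 + 1/(481/14) = 9 + 14/481 = 4343/481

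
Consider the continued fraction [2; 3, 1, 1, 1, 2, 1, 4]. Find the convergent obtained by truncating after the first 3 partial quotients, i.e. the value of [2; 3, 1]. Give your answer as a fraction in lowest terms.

9/4

Start with 1.
3 + 1/(1/1) = 3 + 1/1 = 4/1
2 + 1/(4/1) = 2 + 1/4 = 9/4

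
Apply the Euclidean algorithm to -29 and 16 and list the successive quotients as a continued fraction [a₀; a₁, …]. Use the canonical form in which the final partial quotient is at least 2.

-29 = -2·16 + 3, so a_0 = -2
16 = 5·3 + 1, so a_1 = 5
3 = 3·1 + 0, so a_2 = 3

[-2; 5, 3]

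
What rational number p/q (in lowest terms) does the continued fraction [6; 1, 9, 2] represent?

145/21

a_0 = 6: 6/1
a_1 = 1: 7/1
a_2 = 9: 69/10
a_3 = 2: 145/21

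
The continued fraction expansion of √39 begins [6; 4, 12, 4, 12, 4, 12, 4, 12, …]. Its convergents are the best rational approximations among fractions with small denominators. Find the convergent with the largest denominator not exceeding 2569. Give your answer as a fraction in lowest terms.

15294/2449

a_0 = 6: 6/1  (≤ bound)
a_1 = 4: 25/4  (≤ bound)
a_2 = 12: 306/49  (≤ bound)
a_3 = 4: 1249/200  (≤ bound)
a_4 = 12: 15294/2449  (≤ bound)
a_5 = 4: 62425/9996  (> 2569, stop)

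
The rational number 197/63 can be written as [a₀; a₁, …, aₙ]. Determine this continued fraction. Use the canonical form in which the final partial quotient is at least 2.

Repeatedly divide and take the remainder:
197 = 3·63 + 8, so a_0 = 3
63 = 7·8 + 7, so a_1 = 7
8 = 1·7 + 1, so a_2 = 1
7 = 7·1 + 0, so a_3 = 7

[3; 7, 1, 7]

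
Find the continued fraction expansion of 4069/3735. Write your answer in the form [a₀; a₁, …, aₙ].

⌊4069/3735⌋ = 1, remainder 334
⌊3735/334⌋ = 11, remainder 61
⌊334/61⌋ = 5, remainder 29
⌊61/29⌋ = 2, remainder 3
⌊29/3⌋ = 9, remainder 2
⌊3/2⌋ = 1, remainder 1
⌊2/1⌋ = 2, remainder 0

[1; 11, 5, 2, 9, 1, 2]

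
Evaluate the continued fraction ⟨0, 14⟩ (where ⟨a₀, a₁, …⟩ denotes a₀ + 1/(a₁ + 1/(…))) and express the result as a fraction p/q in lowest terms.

Start with 14.
0 + 1/(14/1) = 0 + 1/14 = 1/14

1/14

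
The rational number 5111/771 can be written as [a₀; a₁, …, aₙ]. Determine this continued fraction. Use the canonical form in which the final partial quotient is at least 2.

5111 = 6·771 + 485, so a_0 = 6
771 = 1·485 + 286, so a_1 = 1
485 = 1·286 + 199, so a_2 = 1
286 = 1·199 + 87, so a_3 = 1
199 = 2·87 + 25, so a_4 = 2
87 = 3·25 + 12, so a_5 = 3
25 = 2·12 + 1, so a_6 = 2
12 = 12·1 + 0, so a_7 = 12

[6; 1, 1, 1, 2, 3, 2, 12]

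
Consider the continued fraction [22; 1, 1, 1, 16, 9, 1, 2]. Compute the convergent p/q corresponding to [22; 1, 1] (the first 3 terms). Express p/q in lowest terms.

Use the convergent recurrence hₖ = aₖ·hₖ₋₁ + hₖ₋₂ (and likewise for the denominators kₖ):
a_0 = 22: 22/1
a_1 = 1: 23/1
a_2 = 1: 45/2

45/2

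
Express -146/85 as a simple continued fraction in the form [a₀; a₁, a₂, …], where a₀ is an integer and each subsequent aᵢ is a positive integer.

[-2; 3, 1, 1, 5, 2]

⌊-146/85⌋ = -2, remainder 24
⌊85/24⌋ = 3, remainder 13
⌊24/13⌋ = 1, remainder 11
⌊13/11⌋ = 1, remainder 2
⌊11/2⌋ = 5, remainder 1
⌊2/1⌋ = 2, remainder 0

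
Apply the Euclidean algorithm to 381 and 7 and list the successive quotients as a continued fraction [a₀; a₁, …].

[54; 2, 3]

381 = 54·7 + 3, so a_0 = 54
7 = 2·3 + 1, so a_1 = 2
3 = 3·1 + 0, so a_2 = 3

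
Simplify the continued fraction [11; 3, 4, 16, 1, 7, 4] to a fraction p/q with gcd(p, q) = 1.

83001/7340

a_0 = 11: 11/1
a_1 = 3: 34/3
a_2 = 4: 147/13
a_3 = 16: 2386/211
a_4 = 1: 2533/224
a_5 = 7: 20117/1779
a_6 = 4: 83001/7340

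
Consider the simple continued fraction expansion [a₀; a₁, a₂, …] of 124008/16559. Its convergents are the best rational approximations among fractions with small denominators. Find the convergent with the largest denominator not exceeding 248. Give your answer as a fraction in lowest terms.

List convergents until the denominator exceeds the bound:
a_0 = 7: 7/1  (≤ bound)
a_1 = 2: 15/2  (≤ bound)
a_2 = 21: 322/43  (≤ bound)
a_3 = 1: 337/45  (≤ bound)
a_4 = 15: 5377/718  (> 248, stop)

337/45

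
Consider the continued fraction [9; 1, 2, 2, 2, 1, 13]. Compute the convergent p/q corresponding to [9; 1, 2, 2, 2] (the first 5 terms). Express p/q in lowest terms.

165/17

a_0 = 9: 9/1
a_1 = 1: 10/1
a_2 = 2: 29/3
a_3 = 2: 68/7
a_4 = 2: 165/17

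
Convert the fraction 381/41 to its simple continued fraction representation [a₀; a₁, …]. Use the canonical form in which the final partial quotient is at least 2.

[9; 3, 2, 2, 2]

Repeatedly divide and take the remainder:
381 ÷ 41 → quotient 9, remainder 12
41 ÷ 12 → quotient 3, remainder 5
12 ÷ 5 → quotient 2, remainder 2
5 ÷ 2 → quotient 2, remainder 1
2 ÷ 1 → quotient 2, remainder 0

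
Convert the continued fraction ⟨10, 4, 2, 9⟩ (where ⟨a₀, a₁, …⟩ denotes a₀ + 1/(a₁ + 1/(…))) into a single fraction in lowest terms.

Start with 9.
2 + 1/(9/1) = 2 + 1/9 = 19/9
4 + 1/(19/9) = 4 + 9/19 = 85/19
10 + 1/(85/19) = 10 + 19/85 = 869/85

869/85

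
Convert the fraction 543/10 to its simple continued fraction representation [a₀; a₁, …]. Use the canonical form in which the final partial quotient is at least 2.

Repeatedly divide and take the remainder:
543 = 54·10 + 3, so a_0 = 54
10 = 3·3 + 1, so a_1 = 3
3 = 3·1 + 0, so a_2 = 3

[54; 3, 3]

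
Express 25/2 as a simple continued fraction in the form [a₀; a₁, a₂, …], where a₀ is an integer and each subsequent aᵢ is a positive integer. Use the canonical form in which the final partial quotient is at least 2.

[12; 2]

Apply division with remainder until the remainder is 0:
⌊25/2⌋ = 12, remainder 1
⌊2/1⌋ = 2, remainder 0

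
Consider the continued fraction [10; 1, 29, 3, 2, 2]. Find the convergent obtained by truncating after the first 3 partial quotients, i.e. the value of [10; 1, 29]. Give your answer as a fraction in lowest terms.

329/30

Start with 29.
1 + 1/(29/1) = 1 + 1/29 = 30/29
10 + 1/(30/29) = 10 + 29/30 = 329/30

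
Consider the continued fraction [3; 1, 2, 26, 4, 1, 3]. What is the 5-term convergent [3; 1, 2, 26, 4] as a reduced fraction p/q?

1171/319

Start with 4.
26 + 1/(4/1) = 26 + 1/4 = 105/4
2 + 1/(105/4) = 2 + 4/105 = 214/105
1 + 1/(214/105) = 1 + 105/214 = 319/214
3 + 1/(319/214) = 3 + 214/319 = 1171/319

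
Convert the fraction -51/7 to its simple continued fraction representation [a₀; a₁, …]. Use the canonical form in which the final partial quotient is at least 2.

⌊-51/7⌋ = -8, remainder 5
⌊7/5⌋ = 1, remainder 2
⌊5/2⌋ = 2, remainder 1
⌊2/1⌋ = 2, remainder 0

[-8; 1, 2, 2]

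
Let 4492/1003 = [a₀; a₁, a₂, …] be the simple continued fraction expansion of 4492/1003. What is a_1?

2

⌊4492/1003⌋ = 4, remainder 480
⌊1003/480⌋ = 2, remainder 43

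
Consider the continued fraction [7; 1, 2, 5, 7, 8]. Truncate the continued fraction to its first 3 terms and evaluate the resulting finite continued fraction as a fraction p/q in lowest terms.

Compute successive convergents:
a_0 = 7: 7/1
a_1 = 1: 8/1
a_2 = 2: 23/3

23/3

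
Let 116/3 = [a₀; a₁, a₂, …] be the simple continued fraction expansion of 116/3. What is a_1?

116 = 38·3 + 2, so a_0 = 38
3 = 1·2 + 1, so a_1 = 1

1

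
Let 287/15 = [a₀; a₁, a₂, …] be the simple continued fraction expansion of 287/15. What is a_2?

2

287 = 19·15 + 2, so a_0 = 19
15 = 7·2 + 1, so a_1 = 7
2 = 2·1 + 0, so a_2 = 2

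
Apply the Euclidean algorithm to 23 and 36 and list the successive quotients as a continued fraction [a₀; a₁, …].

23 = 0·36 + 23, so a_0 = 0
36 = 1·23 + 13, so a_1 = 1
23 = 1·13 + 10, so a_2 = 1
13 = 1·10 + 3, so a_3 = 1
10 = 3·3 + 1, so a_4 = 3
3 = 3·1 + 0, so a_5 = 3

[0; 1, 1, 1, 3, 3]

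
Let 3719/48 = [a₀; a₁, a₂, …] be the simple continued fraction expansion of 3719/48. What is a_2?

Apply division with remainder until the remainder is 0:
3719 = 77·48 + 23, so a_0 = 77
48 = 2·23 + 2, so a_1 = 2
23 = 11·2 + 1, so a_2 = 11

11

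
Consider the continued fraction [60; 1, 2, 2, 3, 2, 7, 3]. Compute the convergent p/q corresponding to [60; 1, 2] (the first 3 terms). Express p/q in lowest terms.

Start with 2.
1 + 1/(2/1) = 1 + 1/2 = 3/2
60 + 1/(3/2) = 60 + 2/3 = 182/3

182/3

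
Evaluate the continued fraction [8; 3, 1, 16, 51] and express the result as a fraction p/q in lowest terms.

Start with 51.
16 + 1/(51/1) = 16 + 1/51 = 817/51
1 + 1/(817/51) = 1 + 51/817 = 868/817
3 + 1/(868/817) = 3 + 817/868 = 3421/868
8 + 1/(3421/868) = 8 + 868/3421 = 28236/3421

28236/3421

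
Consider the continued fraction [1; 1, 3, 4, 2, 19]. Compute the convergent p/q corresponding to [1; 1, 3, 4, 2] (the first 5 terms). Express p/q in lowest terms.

67/38

Start with 2.
4 + 1/(2/1) = 4 + 1/2 = 9/2
3 + 1/(9/2) = 3 + 2/9 = 29/9
1 + 1/(29/9) = 1 + 9/29 = 38/29
1 + 1/(38/29) = 1 + 29/38 = 67/38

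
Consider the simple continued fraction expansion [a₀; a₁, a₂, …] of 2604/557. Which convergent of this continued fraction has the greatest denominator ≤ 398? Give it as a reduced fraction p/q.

187/40

a_0 = 4: 4/1  (≤ bound)
a_1 = 1: 5/1  (≤ bound)
a_2 = 2: 14/3  (≤ bound)
a_3 = 12: 173/37  (≤ bound)
a_4 = 1: 187/40  (≤ bound)
a_5 = 13: 2604/557  (> 398, stop)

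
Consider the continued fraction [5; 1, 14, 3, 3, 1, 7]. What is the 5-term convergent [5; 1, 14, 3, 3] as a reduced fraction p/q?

908/153

Work from the innermost term outward:
Start with 3.
3 + 1/(3/1) = 3 + 1/3 = 10/3
14 + 1/(10/3) = 14 + 3/10 = 143/10
1 + 1/(143/10) = 1 + 10/143 = 153/143
5 + 1/(153/143) = 5 + 143/153 = 908/153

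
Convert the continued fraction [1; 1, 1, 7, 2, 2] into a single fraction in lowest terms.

a_0 = 1: 1/1
a_1 = 1: 2/1
a_2 = 1: 3/2
a_3 = 7: 23/15
a_4 = 2: 49/32
a_5 = 2: 121/79

121/79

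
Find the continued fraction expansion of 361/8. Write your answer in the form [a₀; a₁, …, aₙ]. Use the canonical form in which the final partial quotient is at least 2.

361 ÷ 8 → quotient 45, remainder 1
8 ÷ 1 → quotient 8, remainder 0

[45; 8]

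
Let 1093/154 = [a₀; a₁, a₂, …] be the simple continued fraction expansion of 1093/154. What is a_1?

1093 = 7·154 + 15, so a_0 = 7
154 = 10·15 + 4, so a_1 = 10

10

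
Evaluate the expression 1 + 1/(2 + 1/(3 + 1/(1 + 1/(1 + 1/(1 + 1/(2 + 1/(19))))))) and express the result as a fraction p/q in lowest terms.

Work from the innermost term outward:
Start with 19.
2 + 1/(19/1) = 2 + 1/19 = 39/19
1 + 1/(39/19) = 1 + 19/39 = 58/39
1 + 1/(58/39) = 1 + 39/58 = 97/58
1 + 1/(97/58) = 1 + 58/97 = 155/97
3 + 1/(155/97) = 3 + 97/155 = 562/155
2 + 1/(562/155) = 2 + 155/562 = 1279/562
1 + 1/(1279/562) = 1 + 562/1279 = 1841/1279

1841/1279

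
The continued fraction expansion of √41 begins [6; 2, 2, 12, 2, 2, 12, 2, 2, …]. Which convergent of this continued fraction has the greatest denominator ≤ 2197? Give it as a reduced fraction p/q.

a_0 = 6: 6/1  (≤ bound)
a_1 = 2: 13/2  (≤ bound)
a_2 = 2: 32/5  (≤ bound)
a_3 = 12: 397/62  (≤ bound)
a_4 = 2: 826/129  (≤ bound)
a_5 = 2: 2049/320  (≤ bound)
a_6 = 12: 25414/3969  (> 2197, stop)

2049/320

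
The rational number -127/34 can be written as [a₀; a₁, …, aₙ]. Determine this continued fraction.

Run the Euclidean algorithm, recording each quotient:
-127 = -4·34 + 9, so a_0 = -4
34 = 3·9 + 7, so a_1 = 3
9 = 1·7 + 2, so a_2 = 1
7 = 3·2 + 1, so a_3 = 3
2 = 2·1 + 0, so a_4 = 2

[-4; 3, 1, 3, 2]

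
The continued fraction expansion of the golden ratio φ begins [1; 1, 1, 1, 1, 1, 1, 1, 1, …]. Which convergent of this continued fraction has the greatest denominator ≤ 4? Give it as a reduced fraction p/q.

List convergents until the denominator exceeds the bound:
a_0 = 1: 1/1  (≤ bound)
a_1 = 1: 2/1  (≤ bound)
a_2 = 1: 3/2  (≤ bound)
a_3 = 1: 5/3  (≤ bound)
a_4 = 1: 8/5  (> 4, stop)

5/3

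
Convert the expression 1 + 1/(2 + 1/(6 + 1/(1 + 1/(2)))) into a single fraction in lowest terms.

63/43

a_0 = 1: 1/1
a_1 = 2: 3/2
a_2 = 6: 19/13
a_3 = 1: 22/15
a_4 = 2: 63/43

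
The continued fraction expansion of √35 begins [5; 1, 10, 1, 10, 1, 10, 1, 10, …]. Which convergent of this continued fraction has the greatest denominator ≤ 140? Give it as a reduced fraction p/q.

775/131

List convergents until the denominator exceeds the bound:
a_0 = 5: 5/1  (≤ bound)
a_1 = 1: 6/1  (≤ bound)
a_2 = 10: 65/11  (≤ bound)
a_3 = 1: 71/12  (≤ bound)
a_4 = 10: 775/131  (≤ bound)
a_5 = 1: 846/143  (> 140, stop)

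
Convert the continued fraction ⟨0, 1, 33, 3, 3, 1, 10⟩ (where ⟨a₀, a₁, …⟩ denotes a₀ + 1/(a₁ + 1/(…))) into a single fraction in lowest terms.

Starting at the tail and folding back:
Start with 10.
1 + 1/(10/1) = 1 + 1/10 = 11/10
3 + 1/(11/10) = 3 + 10/11 = 43/11
3 + 1/(43/11) = 3 + 11/43 = 140/43
33 + 1/(140/43) = 33 + 43/140 = 4663/140
1 + 1/(4663/140) = 1 + 140/4663 = 4803/4663
0 + 1/(4803/4663) = 0 + 4663/4803 = 4663/4803

4663/4803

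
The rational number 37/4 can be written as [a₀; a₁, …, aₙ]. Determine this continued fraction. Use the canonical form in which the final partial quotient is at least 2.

[9; 4]

Run the Euclidean algorithm, recording each quotient:
37 = 9·4 + 1, so a_0 = 9
4 = 4·1 + 0, so a_1 = 4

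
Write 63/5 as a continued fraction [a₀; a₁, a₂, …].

63 ÷ 5 → quotient 12, remainder 3
5 ÷ 3 → quotient 1, remainder 2
3 ÷ 2 → quotient 1, remainder 1
2 ÷ 1 → quotient 2, remainder 0

[12; 1, 1, 2]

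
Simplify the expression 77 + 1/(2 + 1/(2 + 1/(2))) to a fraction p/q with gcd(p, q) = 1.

929/12

Work from the innermost term outward:
Start with 2.
2 + 1/(2/1) = 2 + 1/2 = 5/2
2 + 1/(5/2) = 2 + 2/5 = 12/5
77 + 1/(12/5) = 77 + 5/12 = 929/12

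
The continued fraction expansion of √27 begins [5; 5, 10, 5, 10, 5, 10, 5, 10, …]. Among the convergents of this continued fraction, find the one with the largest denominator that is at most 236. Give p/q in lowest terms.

a_0 = 5: 5/1  (≤ bound)
a_1 = 5: 26/5  (≤ bound)
a_2 = 10: 265/51  (≤ bound)
a_3 = 5: 1351/260  (> 236, stop)

265/51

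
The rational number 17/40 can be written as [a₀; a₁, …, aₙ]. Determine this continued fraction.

17 ÷ 40 → quotient 0, remainder 17
40 ÷ 17 → quotient 2, remainder 6
17 ÷ 6 → quotient 2, remainder 5
6 ÷ 5 → quotient 1, remainder 1
5 ÷ 1 → quotient 5, remainder 0

[0; 2, 2, 1, 5]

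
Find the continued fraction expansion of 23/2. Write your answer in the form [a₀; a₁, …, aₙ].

⌊23/2⌋ = 11, remainder 1
⌊2/1⌋ = 2, remainder 0

[11; 2]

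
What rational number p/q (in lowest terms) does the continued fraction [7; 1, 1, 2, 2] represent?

91/12

Start with 2.
2 + 1/(2/1) = 2 + 1/2 = 5/2
1 + 1/(5/2) = 1 + 2/5 = 7/5
1 + 1/(7/5) = 1 + 5/7 = 12/7
7 + 1/(12/7) = 7 + 7/12 = 91/12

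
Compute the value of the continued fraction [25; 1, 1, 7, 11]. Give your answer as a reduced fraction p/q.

4264/167

Use the convergent recurrence hₖ = aₖ·hₖ₋₁ + hₖ₋₂ (and likewise for the denominators kₖ):
a_0 = 25: 25/1
a_1 = 1: 26/1
a_2 = 1: 51/2
a_3 = 7: 383/15
a_4 = 11: 4264/167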